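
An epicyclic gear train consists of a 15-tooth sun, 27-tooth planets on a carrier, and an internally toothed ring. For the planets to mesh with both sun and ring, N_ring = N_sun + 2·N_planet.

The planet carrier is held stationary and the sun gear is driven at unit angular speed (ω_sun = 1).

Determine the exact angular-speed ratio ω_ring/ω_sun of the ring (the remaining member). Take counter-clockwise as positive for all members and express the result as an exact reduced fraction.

-5/23

N_ring = 15 + 2·27 = 69
15(ω_s−ω_c) = −69(ω_r−ω_c),  ω_c=0, ω_s=1
ω_r = 0 − (15/69)(1−0) = -5/23
ω_r/ω_s = -5/23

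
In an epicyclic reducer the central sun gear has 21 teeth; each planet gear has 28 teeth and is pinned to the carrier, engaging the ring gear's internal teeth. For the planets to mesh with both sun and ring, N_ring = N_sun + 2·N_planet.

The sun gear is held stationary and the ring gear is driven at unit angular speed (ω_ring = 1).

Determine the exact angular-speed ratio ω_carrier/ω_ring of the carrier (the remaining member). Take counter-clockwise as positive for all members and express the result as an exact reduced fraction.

11/14

N_ring = 21 + 2·28 = 77
21(ω_s−ω_c) = −77(ω_r−ω_c),  ω_s=0, ω_r=1
21(0−ω_c) = −77(1−ω_c)  ⇒  98ω_c = 77  ⇒  ω_c = 11/14
ω_c/ω_r = 11/14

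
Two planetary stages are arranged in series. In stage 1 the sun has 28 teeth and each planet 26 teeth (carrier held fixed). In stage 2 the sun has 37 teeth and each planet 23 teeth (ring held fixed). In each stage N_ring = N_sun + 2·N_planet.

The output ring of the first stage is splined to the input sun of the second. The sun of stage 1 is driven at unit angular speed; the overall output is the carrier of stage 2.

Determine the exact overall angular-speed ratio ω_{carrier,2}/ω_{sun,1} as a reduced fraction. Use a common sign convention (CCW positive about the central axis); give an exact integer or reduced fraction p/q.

Stage 1: N_ring = 28 + 2·26 = 80
Stage 1: 28(ω_s−ω_c) = −80(ω_r−ω_c),  ω_c=0, ω_s=1
Stage 1: ω_r = 0 − (28/80)(1−0) = -7/20
  ⇒ ω_r¹/ω_s¹ = -7/20
Stage 2: N_ring = 37 + 2·23 = 83
Stage 2: 37(ω_s−ω_c) = −83(ω_r−ω_c),  ω_r=0, ω_s=1
Stage 2: 37(1−ω_c) = −83(0−ω_c)  ⇒  120ω_c = 37  ⇒  ω_c = 37/120
  ⇒ ω_c²/ω_s² = 37/120
Coupling ω_s² = ω_r¹ ⇒ overall = -7/20 × 37/120 = -259/2400

-259/2400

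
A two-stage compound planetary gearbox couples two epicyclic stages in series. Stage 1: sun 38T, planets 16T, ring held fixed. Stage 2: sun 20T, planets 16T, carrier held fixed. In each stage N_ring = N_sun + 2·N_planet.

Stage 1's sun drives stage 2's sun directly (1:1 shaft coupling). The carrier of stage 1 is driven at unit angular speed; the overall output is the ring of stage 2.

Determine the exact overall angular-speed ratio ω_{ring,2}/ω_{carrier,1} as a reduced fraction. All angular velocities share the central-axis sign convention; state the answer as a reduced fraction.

-270/247

Stage 1: N_ring = 38 + 2·16 = 70
Stage 1: 38(ω_s−ω_c) = −70(ω_r−ω_c),  ω_r=0, ω_c=1
Stage 1: ω_s = 1 − (70/38)(0−1) = 54/19
  ⇒ ω_s¹/ω_c¹ = 54/19
Stage 2: N_ring = 20 + 2·16 = 52
Stage 2: 20(ω_s−ω_c) = −52(ω_r−ω_c),  ω_c=0, ω_s=1
Stage 2: ω_r = 0 − (20/52)(1−0) = -5/13
  ⇒ ω_r²/ω_s² = -5/13
Coupling ω_s² = ω_s¹ ⇒ overall = 54/19 × -5/13 = -270/247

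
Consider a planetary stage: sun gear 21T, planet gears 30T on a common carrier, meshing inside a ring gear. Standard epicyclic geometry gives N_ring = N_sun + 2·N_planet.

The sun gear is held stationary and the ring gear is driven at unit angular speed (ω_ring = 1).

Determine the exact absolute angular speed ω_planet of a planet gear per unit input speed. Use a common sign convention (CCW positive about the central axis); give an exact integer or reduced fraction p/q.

N_ring = 21 + 2·30 = 81
21(ω_s−ω_c) = −81(ω_r−ω_c),  ω_s=0, ω_r=1
21(0−ω_c) = −81(1−ω_c)  ⇒  102ω_c = 81  ⇒  ω_c = 27/34
sun–planet: 21·(0−27/34) = −30·(ω_p−ω_c)  ⇒  ω_p−ω_c = −(21/30)·(-27/34) = 189/340
ω_p = 27/34 + 189/340 = 27/20

27/20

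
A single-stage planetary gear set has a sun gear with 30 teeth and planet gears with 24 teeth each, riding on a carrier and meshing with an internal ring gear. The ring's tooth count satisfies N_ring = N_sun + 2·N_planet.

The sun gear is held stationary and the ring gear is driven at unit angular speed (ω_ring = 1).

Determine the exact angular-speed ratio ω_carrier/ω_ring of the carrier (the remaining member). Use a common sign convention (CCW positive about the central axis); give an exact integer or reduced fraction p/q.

13/18

N_ring = 30 + 2·24 = 78
30(ω_s−ω_c) = −78(ω_r−ω_c),  ω_s=0, ω_r=1
30(0−ω_c) = −78(1−ω_c)  ⇒  108ω_c = 78  ⇒  ω_c = 13/18
ω_c/ω_r = 13/18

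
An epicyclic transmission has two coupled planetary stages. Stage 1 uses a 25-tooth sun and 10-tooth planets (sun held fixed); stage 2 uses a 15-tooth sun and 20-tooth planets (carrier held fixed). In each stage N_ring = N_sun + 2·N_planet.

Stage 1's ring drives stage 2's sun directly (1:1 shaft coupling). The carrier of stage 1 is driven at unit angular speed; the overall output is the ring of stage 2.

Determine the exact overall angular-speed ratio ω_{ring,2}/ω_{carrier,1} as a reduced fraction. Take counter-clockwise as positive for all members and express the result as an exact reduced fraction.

Stage 1: N_ring = 25 + 2·10 = 45
Stage 1: 25(ω_s−ω_c) = −45(ω_r−ω_c),  ω_s=0, ω_c=1
Stage 1: ω_r = 1 − (25/45)(0−1) = 14/9
  ⇒ ω_r¹/ω_c¹ = 14/9
Stage 2: N_ring = 15 + 2·20 = 55
Stage 2: 15(ω_s−ω_c) = −55(ω_r−ω_c),  ω_c=0, ω_s=1
Stage 2: ω_r = 0 − (15/55)(1−0) = -3/11
  ⇒ ω_r²/ω_s² = -3/11
Coupling ω_s² = ω_r¹ ⇒ overall = 14/9 × -3/11 = -14/33

-14/33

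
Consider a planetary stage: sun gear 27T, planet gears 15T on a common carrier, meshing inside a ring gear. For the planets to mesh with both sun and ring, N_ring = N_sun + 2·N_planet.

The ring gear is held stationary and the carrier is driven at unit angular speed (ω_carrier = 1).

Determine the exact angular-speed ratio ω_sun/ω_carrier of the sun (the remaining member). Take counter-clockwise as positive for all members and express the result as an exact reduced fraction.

28/9

N_ring = 27 + 2·15 = 57
27(ω_s−ω_c) = −57(ω_r−ω_c),  ω_r=0, ω_c=1
ω_s = 1 − (57/27)(0−1) = 28/9
ω_s/ω_c = 28/9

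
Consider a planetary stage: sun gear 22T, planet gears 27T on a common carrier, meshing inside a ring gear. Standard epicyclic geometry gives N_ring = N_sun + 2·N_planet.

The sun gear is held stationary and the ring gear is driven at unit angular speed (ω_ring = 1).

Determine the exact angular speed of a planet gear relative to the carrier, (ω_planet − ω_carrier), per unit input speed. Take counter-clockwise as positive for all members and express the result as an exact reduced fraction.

836/1323

N_ring = 22 + 2·27 = 76
22(ω_s−ω_c) = −76(ω_r−ω_c),  ω_s=0, ω_r=1
22(0−ω_c) = −76(1−ω_c)  ⇒  98ω_c = 76  ⇒  ω_c = 38/49
sun–planet: 22·(0−38/49) = −27·(ω_p−ω_c)  ⇒  ω_p−ω_c = −(22/27)·(-38/49) = 836/1323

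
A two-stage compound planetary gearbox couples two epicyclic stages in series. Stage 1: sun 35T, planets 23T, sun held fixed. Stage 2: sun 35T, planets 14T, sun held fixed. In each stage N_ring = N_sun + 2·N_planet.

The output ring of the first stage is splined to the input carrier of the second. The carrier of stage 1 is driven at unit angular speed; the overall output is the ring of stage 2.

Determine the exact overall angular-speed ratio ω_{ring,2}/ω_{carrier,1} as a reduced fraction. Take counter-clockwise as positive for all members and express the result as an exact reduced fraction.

Stage 1: N_ring = 35 + 2·23 = 81
Stage 1: 35(ω_s−ω_c) = −81(ω_r−ω_c),  ω_s=0, ω_c=1
Stage 1: ω_r = 1 − (35/81)(0−1) = 116/81
  ⇒ ω_r¹/ω_c¹ = 116/81
Stage 2: N_ring = 35 + 2·14 = 63
Stage 2: 35(ω_s−ω_c) = −63(ω_r−ω_c),  ω_s=0, ω_c=1
Stage 2: ω_r = 1 − (35/63)(0−1) = 14/9
  ⇒ ω_r²/ω_c² = 14/9
Coupling ω_c² = ω_r¹ ⇒ overall = 116/81 × 14/9 = 1624/729

1624/729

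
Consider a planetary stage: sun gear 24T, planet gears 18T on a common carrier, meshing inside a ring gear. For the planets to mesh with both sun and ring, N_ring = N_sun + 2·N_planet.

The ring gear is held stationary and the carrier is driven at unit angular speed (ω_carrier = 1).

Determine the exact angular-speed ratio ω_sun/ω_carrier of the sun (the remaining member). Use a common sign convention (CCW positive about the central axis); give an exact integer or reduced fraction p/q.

N_ring = 24 + 2·18 = 60
24(ω_s−ω_c) = −60(ω_r−ω_c),  ω_r=0, ω_c=1
ω_s = 1 − (60/24)(0−1) = 7/2
ω_s/ω_c = 7/2

7/2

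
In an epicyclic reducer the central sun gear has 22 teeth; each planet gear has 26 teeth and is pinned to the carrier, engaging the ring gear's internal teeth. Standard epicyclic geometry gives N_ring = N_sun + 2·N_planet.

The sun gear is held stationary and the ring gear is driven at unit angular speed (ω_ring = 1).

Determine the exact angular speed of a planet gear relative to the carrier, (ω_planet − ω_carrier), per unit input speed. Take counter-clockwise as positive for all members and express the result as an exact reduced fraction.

N_ring = 22 + 2·26 = 74
22(ω_s−ω_c) = −74(ω_r−ω_c),  ω_s=0, ω_r=1
22(0−ω_c) = −74(1−ω_c)  ⇒  96ω_c = 74  ⇒  ω_c = 37/48
sun–planet: 22·(0−37/48) = −26·(ω_p−ω_c)  ⇒  ω_p−ω_c = −(22/26)·(-37/48) = 407/624

407/624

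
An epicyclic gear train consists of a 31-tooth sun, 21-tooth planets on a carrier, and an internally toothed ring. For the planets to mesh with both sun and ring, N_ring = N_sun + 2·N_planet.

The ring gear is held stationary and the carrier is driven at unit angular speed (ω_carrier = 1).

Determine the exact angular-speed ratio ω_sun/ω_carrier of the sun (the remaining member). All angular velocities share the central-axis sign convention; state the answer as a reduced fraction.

N_ring = 31 + 2·21 = 73
31(ω_s−ω_c) = −73(ω_r−ω_c),  ω_r=0, ω_c=1
ω_s = 1 − (73/31)(0−1) = 104/31
ω_s/ω_c = 104/31

104/31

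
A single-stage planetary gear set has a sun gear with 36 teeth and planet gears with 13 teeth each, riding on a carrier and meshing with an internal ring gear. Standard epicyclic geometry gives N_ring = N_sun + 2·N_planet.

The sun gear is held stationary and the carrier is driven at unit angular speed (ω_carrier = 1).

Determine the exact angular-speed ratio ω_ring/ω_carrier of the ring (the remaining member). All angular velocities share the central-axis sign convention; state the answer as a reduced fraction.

N_ring = 36 + 2·13 = 62
36(ω_s−ω_c) = −62(ω_r−ω_c),  ω_s=0, ω_c=1
ω_r = 1 − (36/62)(0−1) = 49/31
ω_r/ω_c = 49/31

49/31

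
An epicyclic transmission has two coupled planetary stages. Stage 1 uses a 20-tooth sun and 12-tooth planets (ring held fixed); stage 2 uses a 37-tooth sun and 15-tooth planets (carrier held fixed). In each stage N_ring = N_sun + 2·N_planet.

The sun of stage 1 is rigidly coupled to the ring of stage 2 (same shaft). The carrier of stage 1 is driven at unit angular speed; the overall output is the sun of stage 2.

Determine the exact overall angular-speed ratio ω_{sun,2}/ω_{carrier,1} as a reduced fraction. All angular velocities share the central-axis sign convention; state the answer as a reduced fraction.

-1072/185

Stage 1: N_ring = 20 + 2·12 = 44
Stage 1: 20(ω_s−ω_c) = −44(ω_r−ω_c),  ω_r=0, ω_c=1
Stage 1: ω_s = 1 − (44/20)(0−1) = 16/5
  ⇒ ω_s¹/ω_c¹ = 16/5
Stage 2: N_ring = 37 + 2·15 = 67
Stage 2: 37(ω_s−ω_c) = −67(ω_r−ω_c),  ω_c=0, ω_r=1
Stage 2: ω_s = 0 − (67/37)(1−0) = -67/37
  ⇒ ω_s²/ω_r² = -67/37
Coupling ω_r² = ω_s¹ ⇒ overall = 16/5 × -67/37 = -1072/185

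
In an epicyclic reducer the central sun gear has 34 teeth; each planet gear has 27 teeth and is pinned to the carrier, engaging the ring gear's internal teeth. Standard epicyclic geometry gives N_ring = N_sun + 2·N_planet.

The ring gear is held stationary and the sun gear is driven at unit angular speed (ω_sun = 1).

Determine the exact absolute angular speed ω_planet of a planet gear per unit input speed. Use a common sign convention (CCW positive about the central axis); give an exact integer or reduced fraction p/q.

-17/27

N_ring = 34 + 2·27 = 88
34(ω_s−ω_c) = −88(ω_r−ω_c),  ω_r=0, ω_s=1
34(1−ω_c) = −88(0−ω_c)  ⇒  122ω_c = 34  ⇒  ω_c = 17/61
sun–planet: 34·(1−17/61) = −27·(ω_p−ω_c)  ⇒  ω_p−ω_c = −(34/27)·(44/61) = -1496/1647
ω_p = 17/61 − 1496/1647 = -17/27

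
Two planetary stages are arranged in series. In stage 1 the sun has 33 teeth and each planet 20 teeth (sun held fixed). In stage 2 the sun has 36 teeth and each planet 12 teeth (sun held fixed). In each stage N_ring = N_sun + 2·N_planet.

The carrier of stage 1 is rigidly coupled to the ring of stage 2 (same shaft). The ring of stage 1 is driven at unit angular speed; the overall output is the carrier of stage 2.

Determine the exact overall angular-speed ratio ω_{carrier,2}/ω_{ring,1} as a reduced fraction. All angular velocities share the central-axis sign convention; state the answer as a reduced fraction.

Stage 1: N_ring = 33 + 2·20 = 73
Stage 1: 33(ω_s−ω_c) = −73(ω_r−ω_c),  ω_s=0, ω_r=1
Stage 1: 33(0−ω_c) = −73(1−ω_c)  ⇒  106ω_c = 73  ⇒  ω_c = 73/106
  ⇒ ω_c¹/ω_r¹ = 73/106
Stage 2: N_ring = 36 + 2·12 = 60
Stage 2: 36(ω_s−ω_c) = −60(ω_r−ω_c),  ω_s=0, ω_r=1
Stage 2: 36(0−ω_c) = −60(1−ω_c)  ⇒  96ω_c = 60  ⇒  ω_c = 5/8
  ⇒ ω_c²/ω_r² = 5/8
Coupling ω_r² = ω_c¹ ⇒ overall = 73/106 × 5/8 = 365/848

365/848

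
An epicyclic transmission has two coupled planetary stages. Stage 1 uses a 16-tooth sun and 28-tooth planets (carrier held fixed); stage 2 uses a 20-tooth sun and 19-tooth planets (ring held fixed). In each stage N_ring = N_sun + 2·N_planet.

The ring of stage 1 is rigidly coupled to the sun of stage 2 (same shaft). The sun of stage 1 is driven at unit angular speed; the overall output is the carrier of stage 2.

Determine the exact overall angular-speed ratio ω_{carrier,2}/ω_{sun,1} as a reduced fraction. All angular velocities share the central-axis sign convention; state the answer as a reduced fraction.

-20/351

Stage 1: N_ring = 16 + 2·28 = 72
Stage 1: 16(ω_s−ω_c) = −72(ω_r−ω_c),  ω_c=0, ω_s=1
Stage 1: ω_r = 0 − (16/72)(1−0) = -2/9
  ⇒ ω_r¹/ω_s¹ = -2/9
Stage 2: N_ring = 20 + 2·19 = 58
Stage 2: 20(ω_s−ω_c) = −58(ω_r−ω_c),  ω_r=0, ω_s=1
Stage 2: 20(1−ω_c) = −58(0−ω_c)  ⇒  78ω_c = 20  ⇒  ω_c = 10/39
  ⇒ ω_c²/ω_s² = 10/39
Coupling ω_s² = ω_r¹ ⇒ overall = -2/9 × 10/39 = -20/351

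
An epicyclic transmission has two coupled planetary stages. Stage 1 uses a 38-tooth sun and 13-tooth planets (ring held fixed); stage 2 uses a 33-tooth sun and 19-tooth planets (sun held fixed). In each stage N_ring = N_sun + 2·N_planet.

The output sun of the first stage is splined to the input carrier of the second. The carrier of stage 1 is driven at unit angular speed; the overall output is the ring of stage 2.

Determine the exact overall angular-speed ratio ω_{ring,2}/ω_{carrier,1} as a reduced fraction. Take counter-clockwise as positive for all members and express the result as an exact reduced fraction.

Stage 1: N_ring = 38 + 2·13 = 64
Stage 1: 38(ω_s−ω_c) = −64(ω_r−ω_c),  ω_r=0, ω_c=1
Stage 1: ω_s = 1 − (64/38)(0−1) = 51/19
  ⇒ ω_s¹/ω_c¹ = 51/19
Stage 2: N_ring = 33 + 2·19 = 71
Stage 2: 33(ω_s−ω_c) = −71(ω_r−ω_c),  ω_s=0, ω_c=1
Stage 2: ω_r = 1 − (33/71)(0−1) = 104/71
  ⇒ ω_r²/ω_c² = 104/71
Coupling ω_c² = ω_s¹ ⇒ overall = 51/19 × 104/71 = 5304/1349

5304/1349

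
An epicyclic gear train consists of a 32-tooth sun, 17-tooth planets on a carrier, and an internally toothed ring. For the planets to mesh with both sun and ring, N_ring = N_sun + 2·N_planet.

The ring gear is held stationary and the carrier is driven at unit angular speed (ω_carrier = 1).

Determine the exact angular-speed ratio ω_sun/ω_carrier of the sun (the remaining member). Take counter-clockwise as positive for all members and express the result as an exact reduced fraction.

N_ring = 32 + 2·17 = 66
32(ω_s−ω_c) = −66(ω_r−ω_c),  ω_r=0, ω_c=1
ω_s = 1 − (66/32)(0−1) = 49/16
ω_s/ω_c = 49/16

49/16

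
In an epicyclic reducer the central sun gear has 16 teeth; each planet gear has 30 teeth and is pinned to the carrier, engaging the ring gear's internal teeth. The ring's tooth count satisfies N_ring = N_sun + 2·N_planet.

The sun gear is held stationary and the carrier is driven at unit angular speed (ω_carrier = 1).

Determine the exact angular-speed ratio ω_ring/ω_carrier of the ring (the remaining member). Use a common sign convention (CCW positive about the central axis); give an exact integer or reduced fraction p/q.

N_ring = 16 + 2·30 = 76
16(ω_s−ω_c) = −76(ω_r−ω_c),  ω_s=0, ω_c=1
ω_r = 1 − (16/76)(0−1) = 23/19
ω_r/ω_c = 23/19

23/19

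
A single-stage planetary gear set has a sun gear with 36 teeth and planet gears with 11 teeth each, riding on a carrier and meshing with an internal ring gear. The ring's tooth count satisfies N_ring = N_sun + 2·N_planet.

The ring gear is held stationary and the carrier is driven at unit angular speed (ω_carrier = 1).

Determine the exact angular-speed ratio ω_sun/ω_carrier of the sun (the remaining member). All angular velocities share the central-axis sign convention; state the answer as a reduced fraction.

N_ring = 36 + 2·11 = 58
36(ω_s−ω_c) = −58(ω_r−ω_c),  ω_r=0, ω_c=1
ω_s = 1 − (58/36)(0−1) = 47/18
ω_s/ω_c = 47/18

47/18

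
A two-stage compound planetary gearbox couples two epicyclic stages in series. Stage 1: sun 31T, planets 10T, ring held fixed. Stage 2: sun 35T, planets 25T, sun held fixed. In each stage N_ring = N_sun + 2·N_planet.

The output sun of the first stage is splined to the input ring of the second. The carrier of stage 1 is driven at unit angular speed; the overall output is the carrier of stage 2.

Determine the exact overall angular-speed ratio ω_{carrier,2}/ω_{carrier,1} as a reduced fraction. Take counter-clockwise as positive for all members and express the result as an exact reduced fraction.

Stage 1: N_ring = 31 + 2·10 = 51
Stage 1: 31(ω_s−ω_c) = −51(ω_r−ω_c),  ω_r=0, ω_c=1
Stage 1: ω_s = 1 − (51/31)(0−1) = 82/31
  ⇒ ω_s¹/ω_c¹ = 82/31
Stage 2: N_ring = 35 + 2·25 = 85
Stage 2: 35(ω_s−ω_c) = −85(ω_r−ω_c),  ω_s=0, ω_r=1
Stage 2: 35(0−ω_c) = −85(1−ω_c)  ⇒  120ω_c = 85  ⇒  ω_c = 17/24
  ⇒ ω_c²/ω_r² = 17/24
Coupling ω_r² = ω_s¹ ⇒ overall = 82/31 × 17/24 = 697/372

697/372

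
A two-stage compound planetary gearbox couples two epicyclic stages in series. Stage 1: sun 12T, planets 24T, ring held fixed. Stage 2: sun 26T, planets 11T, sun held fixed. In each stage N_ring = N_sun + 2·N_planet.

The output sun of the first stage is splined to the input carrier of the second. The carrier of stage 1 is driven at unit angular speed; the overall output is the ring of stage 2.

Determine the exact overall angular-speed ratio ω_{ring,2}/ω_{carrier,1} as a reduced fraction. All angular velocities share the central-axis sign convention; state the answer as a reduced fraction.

Stage 1: N_ring = 12 + 2·24 = 60
Stage 1: 12(ω_s−ω_c) = −60(ω_r−ω_c),  ω_r=0, ω_c=1
Stage 1: ω_s = 1 − (60/12)(0−1) = 6
  ⇒ ω_s¹/ω_c¹ = 6
Stage 2: N_ring = 26 + 2·11 = 48
Stage 2: 26(ω_s−ω_c) = −48(ω_r−ω_c),  ω_s=0, ω_c=1
Stage 2: ω_r = 1 − (26/48)(0−1) = 37/24
  ⇒ ω_r²/ω_c² = 37/24
Coupling ω_c² = ω_s¹ ⇒ overall = 6 × 37/24 = 37/4

37/4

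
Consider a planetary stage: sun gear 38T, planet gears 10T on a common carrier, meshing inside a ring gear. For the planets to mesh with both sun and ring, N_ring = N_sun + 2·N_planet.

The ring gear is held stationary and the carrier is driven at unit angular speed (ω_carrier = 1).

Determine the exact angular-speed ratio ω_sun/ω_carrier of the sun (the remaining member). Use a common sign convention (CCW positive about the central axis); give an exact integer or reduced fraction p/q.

N_ring = 38 + 2·10 = 58
38(ω_s−ω_c) = −58(ω_r−ω_c),  ω_r=0, ω_c=1
ω_s = 1 − (58/38)(0−1) = 48/19
ω_s/ω_c = 48/19

48/19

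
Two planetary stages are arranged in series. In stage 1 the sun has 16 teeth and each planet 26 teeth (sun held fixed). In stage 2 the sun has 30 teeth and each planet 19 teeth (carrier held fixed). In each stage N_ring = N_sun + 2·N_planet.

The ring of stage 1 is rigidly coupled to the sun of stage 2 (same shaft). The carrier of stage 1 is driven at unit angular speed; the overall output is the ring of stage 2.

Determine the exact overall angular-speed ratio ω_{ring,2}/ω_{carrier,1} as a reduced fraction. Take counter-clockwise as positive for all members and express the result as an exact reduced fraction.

-315/578

Stage 1: N_ring = 16 + 2·26 = 68
Stage 1: 16(ω_s−ω_c) = −68(ω_r−ω_c),  ω_s=0, ω_c=1
Stage 1: ω_r = 1 − (16/68)(0−1) = 21/17
  ⇒ ω_r¹/ω_c¹ = 21/17
Stage 2: N_ring = 30 + 2·19 = 68
Stage 2: 30(ω_s−ω_c) = −68(ω_r−ω_c),  ω_c=0, ω_s=1
Stage 2: ω_r = 0 − (30/68)(1−0) = -15/34
  ⇒ ω_r²/ω_s² = -15/34
Coupling ω_s² = ω_r¹ ⇒ overall = 21/17 × -15/34 = -315/578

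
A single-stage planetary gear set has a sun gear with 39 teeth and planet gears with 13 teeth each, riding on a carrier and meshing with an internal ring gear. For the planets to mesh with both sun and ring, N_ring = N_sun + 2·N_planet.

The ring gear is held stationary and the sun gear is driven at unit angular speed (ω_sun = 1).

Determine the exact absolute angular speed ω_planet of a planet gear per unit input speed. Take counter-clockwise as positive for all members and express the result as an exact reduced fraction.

N_ring = 39 + 2·13 = 65
39(ω_s−ω_c) = −65(ω_r−ω_c),  ω_r=0, ω_s=1
39(1−ω_c) = −65(0−ω_c)  ⇒  104ω_c = 39  ⇒  ω_c = 3/8
sun–planet: 39·(1−3/8) = −13·(ω_p−ω_c)  ⇒  ω_p−ω_c = −(39/13)·(5/8) = -15/8
ω_p = 3/8 − 15/8 = -3/2

-3/2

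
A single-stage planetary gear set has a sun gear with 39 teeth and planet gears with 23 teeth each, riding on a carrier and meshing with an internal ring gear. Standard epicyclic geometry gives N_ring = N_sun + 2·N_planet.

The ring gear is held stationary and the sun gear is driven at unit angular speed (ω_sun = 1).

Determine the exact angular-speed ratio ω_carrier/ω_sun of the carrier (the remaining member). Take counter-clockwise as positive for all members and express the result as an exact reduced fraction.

39/124

N_ring = 39 + 2·23 = 85
39(ω_s−ω_c) = −85(ω_r−ω_c),  ω_r=0, ω_s=1
39(1−ω_c) = −85(0−ω_c)  ⇒  124ω_c = 39  ⇒  ω_c = 39/124
ω_c/ω_s = 39/124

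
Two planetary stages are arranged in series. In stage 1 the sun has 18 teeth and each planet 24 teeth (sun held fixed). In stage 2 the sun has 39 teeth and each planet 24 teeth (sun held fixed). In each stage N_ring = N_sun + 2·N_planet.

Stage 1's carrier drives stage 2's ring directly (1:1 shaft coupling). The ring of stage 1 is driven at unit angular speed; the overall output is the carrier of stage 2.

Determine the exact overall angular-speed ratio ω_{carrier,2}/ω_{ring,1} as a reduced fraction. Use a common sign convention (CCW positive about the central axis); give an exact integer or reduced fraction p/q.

319/588

Stage 1: N_ring = 18 + 2·24 = 66
Stage 1: 18(ω_s−ω_c) = −66(ω_r−ω_c),  ω_s=0, ω_r=1
Stage 1: 18(0−ω_c) = −66(1−ω_c)  ⇒  84ω_c = 66  ⇒  ω_c = 11/14
  ⇒ ω_c¹/ω_r¹ = 11/14
Stage 2: N_ring = 39 + 2·24 = 87
Stage 2: 39(ω_s−ω_c) = −87(ω_r−ω_c),  ω_s=0, ω_r=1
Stage 2: 39(0−ω_c) = −87(1−ω_c)  ⇒  126ω_c = 87  ⇒  ω_c = 29/42
  ⇒ ω_c²/ω_r² = 29/42
Coupling ω_r² = ω_c¹ ⇒ overall = 11/14 × 29/42 = 319/588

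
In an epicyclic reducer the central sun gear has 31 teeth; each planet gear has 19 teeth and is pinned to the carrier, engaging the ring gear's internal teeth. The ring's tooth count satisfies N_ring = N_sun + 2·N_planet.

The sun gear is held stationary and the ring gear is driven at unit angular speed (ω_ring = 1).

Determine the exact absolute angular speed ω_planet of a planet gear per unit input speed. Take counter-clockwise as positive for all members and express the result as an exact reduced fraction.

69/38

N_ring = 31 + 2·19 = 69
31(ω_s−ω_c) = −69(ω_r−ω_c),  ω_s=0, ω_r=1
31(0−ω_c) = −69(1−ω_c)  ⇒  100ω_c = 69  ⇒  ω_c = 69/100
sun–planet: 31·(0−69/100) = −19·(ω_p−ω_c)  ⇒  ω_p−ω_c = −(31/19)·(-69/100) = 2139/1900
ω_p = 69/100 + 2139/1900 = 69/38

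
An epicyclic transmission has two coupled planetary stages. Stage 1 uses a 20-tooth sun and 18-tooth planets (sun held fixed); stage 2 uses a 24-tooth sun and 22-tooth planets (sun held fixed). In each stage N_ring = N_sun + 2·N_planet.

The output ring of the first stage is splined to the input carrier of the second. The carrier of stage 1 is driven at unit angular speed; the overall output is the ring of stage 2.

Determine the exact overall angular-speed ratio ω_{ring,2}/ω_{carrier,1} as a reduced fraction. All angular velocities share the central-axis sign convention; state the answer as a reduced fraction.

Stage 1: N_ring = 20 + 2·18 = 56
Stage 1: 20(ω_s−ω_c) = −56(ω_r−ω_c),  ω_s=0, ω_c=1
Stage 1: ω_r = 1 − (20/56)(0−1) = 19/14
  ⇒ ω_r¹/ω_c¹ = 19/14
Stage 2: N_ring = 24 + 2·22 = 68
Stage 2: 24(ω_s−ω_c) = −68(ω_r−ω_c),  ω_s=0, ω_c=1
Stage 2: ω_r = 1 − (24/68)(0−1) = 23/17
  ⇒ ω_r²/ω_c² = 23/17
Coupling ω_c² = ω_r¹ ⇒ overall = 19/14 × 23/17 = 437/238

437/238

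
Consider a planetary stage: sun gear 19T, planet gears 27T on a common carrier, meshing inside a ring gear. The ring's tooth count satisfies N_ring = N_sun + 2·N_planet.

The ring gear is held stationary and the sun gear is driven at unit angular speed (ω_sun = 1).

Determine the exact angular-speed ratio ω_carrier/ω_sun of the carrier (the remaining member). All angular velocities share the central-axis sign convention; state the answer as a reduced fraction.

19/92

N_ring = 19 + 2·27 = 73
19(ω_s−ω_c) = −73(ω_r−ω_c),  ω_r=0, ω_s=1
19(1−ω_c) = −73(0−ω_c)  ⇒  92ω_c = 19  ⇒  ω_c = 19/92
ω_c/ω_s = 19/92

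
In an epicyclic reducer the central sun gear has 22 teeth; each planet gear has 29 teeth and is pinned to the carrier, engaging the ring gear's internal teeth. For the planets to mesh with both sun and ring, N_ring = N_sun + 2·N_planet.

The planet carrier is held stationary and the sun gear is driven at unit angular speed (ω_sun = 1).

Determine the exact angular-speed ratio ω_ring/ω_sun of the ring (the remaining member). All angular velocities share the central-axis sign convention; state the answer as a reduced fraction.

N_ring = 22 + 2·29 = 80
22(ω_s−ω_c) = −80(ω_r−ω_c),  ω_c=0, ω_s=1
ω_r = 0 − (22/80)(1−0) = -11/40
ω_r/ω_s = -11/40

-11/40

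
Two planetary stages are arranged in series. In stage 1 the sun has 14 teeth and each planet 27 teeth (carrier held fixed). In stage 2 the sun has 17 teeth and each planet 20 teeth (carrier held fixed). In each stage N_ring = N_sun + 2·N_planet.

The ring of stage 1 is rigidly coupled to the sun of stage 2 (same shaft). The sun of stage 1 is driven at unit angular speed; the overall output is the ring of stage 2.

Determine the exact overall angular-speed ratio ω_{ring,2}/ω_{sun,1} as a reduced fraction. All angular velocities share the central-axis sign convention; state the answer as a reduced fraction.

Stage 1: N_ring = 14 + 2·27 = 68
Stage 1: 14(ω_s−ω_c) = −68(ω_r−ω_c),  ω_c=0, ω_s=1
Stage 1: ω_r = 0 − (14/68)(1−0) = -7/34
  ⇒ ω_r¹/ω_s¹ = -7/34
Stage 2: N_ring = 17 + 2·20 = 57
Stage 2: 17(ω_s−ω_c) = −57(ω_r−ω_c),  ω_c=0, ω_s=1
Stage 2: ω_r = 0 − (17/57)(1−0) = -17/57
  ⇒ ω_r²/ω_s² = -17/57
Coupling ω_s² = ω_r¹ ⇒ overall = -7/34 × -17/57 = 7/114

7/114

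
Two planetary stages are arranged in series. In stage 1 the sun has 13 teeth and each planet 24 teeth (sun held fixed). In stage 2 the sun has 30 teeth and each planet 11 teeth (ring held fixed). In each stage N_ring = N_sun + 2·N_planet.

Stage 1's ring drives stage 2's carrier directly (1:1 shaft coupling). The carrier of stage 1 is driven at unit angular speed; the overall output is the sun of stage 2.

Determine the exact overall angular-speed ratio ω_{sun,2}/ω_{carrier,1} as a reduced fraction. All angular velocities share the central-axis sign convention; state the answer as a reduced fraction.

3034/915

Stage 1: N_ring = 13 + 2·24 = 61
Stage 1: 13(ω_s−ω_c) = −61(ω_r−ω_c),  ω_s=0, ω_c=1
Stage 1: ω_r = 1 − (13/61)(0−1) = 74/61
  ⇒ ω_r¹/ω_c¹ = 74/61
Stage 2: N_ring = 30 + 2·11 = 52
Stage 2: 30(ω_s−ω_c) = −52(ω_r−ω_c),  ω_r=0, ω_c=1
Stage 2: ω_s = 1 − (52/30)(0−1) = 41/15
  ⇒ ω_s²/ω_c² = 41/15
Coupling ω_c² = ω_r¹ ⇒ overall = 74/61 × 41/15 = 3034/915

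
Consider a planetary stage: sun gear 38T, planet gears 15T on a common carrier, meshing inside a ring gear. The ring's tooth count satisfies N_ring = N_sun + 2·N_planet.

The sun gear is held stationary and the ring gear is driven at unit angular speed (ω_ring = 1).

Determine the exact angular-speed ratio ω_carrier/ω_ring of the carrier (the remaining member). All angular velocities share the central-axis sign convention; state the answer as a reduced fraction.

34/53

N_ring = 38 + 2·15 = 68
38(ω_s−ω_c) = −68(ω_r−ω_c),  ω_s=0, ω_r=1
38(0−ω_c) = −68(1−ω_c)  ⇒  106ω_c = 68  ⇒  ω_c = 34/53
ω_c/ω_r = 34/53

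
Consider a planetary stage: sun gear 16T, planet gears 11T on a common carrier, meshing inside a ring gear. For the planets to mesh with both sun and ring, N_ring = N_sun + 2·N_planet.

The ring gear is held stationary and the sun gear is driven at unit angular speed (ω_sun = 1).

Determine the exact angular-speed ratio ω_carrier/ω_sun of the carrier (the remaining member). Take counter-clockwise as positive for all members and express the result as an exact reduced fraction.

8/27

N_ring = 16 + 2·11 = 38
16(ω_s−ω_c) = −38(ω_r−ω_c),  ω_r=0, ω_s=1
16(1−ω_c) = −38(0−ω_c)  ⇒  54ω_c = 16  ⇒  ω_c = 8/27
ω_c/ω_s = 8/27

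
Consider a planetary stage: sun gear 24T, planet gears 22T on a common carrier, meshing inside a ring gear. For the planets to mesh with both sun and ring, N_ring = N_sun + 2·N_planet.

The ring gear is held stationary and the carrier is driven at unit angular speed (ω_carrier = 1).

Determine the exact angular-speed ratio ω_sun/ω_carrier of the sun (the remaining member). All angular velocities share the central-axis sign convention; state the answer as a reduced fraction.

23/6

N_ring = 24 + 2·22 = 68
24(ω_s−ω_c) = −68(ω_r−ω_c),  ω_r=0, ω_c=1
ω_s = 1 − (68/24)(0−1) = 23/6
ω_s/ω_c = 23/6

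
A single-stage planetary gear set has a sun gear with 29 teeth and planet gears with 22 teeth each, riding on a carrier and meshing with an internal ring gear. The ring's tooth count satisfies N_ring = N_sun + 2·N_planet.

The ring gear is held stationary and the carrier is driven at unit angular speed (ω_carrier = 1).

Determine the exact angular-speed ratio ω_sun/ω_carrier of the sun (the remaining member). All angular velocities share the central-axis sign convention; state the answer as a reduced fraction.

N_ring = 29 + 2·22 = 73
29(ω_s−ω_c) = −73(ω_r−ω_c),  ω_r=0, ω_c=1
ω_s = 1 − (73/29)(0−1) = 102/29
ω_s/ω_c = 102/29

102/29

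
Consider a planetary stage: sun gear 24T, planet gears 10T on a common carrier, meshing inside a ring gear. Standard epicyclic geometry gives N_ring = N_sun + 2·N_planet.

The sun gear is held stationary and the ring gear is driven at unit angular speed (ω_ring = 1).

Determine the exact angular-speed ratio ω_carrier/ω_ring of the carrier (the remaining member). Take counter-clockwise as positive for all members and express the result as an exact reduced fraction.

11/17

N_ring = 24 + 2·10 = 44
24(ω_s−ω_c) = −44(ω_r−ω_c),  ω_s=0, ω_r=1
24(0−ω_c) = −44(1−ω_c)  ⇒  68ω_c = 44  ⇒  ω_c = 11/17
ω_c/ω_r = 11/17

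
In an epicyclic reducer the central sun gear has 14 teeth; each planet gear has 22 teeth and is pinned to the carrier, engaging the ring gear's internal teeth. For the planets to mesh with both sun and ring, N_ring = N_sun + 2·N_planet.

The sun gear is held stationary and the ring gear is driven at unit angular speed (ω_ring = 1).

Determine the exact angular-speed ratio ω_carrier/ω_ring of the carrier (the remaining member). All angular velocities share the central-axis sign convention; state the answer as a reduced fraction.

N_ring = 14 + 2·22 = 58
14(ω_s−ω_c) = −58(ω_r−ω_c),  ω_s=0, ω_r=1
14(0−ω_c) = −58(1−ω_c)  ⇒  72ω_c = 58  ⇒  ω_c = 29/36
ω_c/ω_r = 29/36

29/36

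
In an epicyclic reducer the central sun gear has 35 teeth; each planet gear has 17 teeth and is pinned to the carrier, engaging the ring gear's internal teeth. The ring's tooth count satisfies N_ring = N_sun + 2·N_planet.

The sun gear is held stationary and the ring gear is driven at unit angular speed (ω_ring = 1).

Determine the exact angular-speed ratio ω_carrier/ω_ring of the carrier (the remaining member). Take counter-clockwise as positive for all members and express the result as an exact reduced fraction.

69/104

N_ring = 35 + 2·17 = 69
35(ω_s−ω_c) = −69(ω_r−ω_c),  ω_s=0, ω_r=1
35(0−ω_c) = −69(1−ω_c)  ⇒  104ω_c = 69  ⇒  ω_c = 69/104
ω_c/ω_r = 69/104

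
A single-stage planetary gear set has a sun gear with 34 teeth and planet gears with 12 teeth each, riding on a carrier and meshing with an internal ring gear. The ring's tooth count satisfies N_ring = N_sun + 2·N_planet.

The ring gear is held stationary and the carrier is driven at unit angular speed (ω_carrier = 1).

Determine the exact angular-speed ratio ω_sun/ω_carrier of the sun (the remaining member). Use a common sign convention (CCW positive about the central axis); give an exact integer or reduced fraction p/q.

N_ring = 34 + 2·12 = 58
34(ω_s−ω_c) = −58(ω_r−ω_c),  ω_r=0, ω_c=1
ω_s = 1 − (58/34)(0−1) = 46/17
ω_s/ω_c = 46/17

46/17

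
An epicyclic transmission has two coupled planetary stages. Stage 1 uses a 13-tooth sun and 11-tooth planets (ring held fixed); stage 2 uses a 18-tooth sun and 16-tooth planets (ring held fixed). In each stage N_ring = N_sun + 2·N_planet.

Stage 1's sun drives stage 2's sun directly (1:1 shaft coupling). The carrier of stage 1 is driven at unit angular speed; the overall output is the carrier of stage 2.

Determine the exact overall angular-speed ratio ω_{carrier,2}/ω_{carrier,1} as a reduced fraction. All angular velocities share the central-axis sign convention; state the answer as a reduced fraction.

216/221

Stage 1: N_ring = 13 + 2·11 = 35
Stage 1: 13(ω_s−ω_c) = −35(ω_r−ω_c),  ω_r=0, ω_c=1
Stage 1: ω_s = 1 − (35/13)(0−1) = 48/13
  ⇒ ω_s¹/ω_c¹ = 48/13
Stage 2: N_ring = 18 + 2·16 = 50
Stage 2: 18(ω_s−ω_c) = −50(ω_r−ω_c),  ω_r=0, ω_s=1
Stage 2: 18(1−ω_c) = −50(0−ω_c)  ⇒  68ω_c = 18  ⇒  ω_c = 9/34
  ⇒ ω_c²/ω_s² = 9/34
Coupling ω_s² = ω_s¹ ⇒ overall = 48/13 × 9/34 = 216/221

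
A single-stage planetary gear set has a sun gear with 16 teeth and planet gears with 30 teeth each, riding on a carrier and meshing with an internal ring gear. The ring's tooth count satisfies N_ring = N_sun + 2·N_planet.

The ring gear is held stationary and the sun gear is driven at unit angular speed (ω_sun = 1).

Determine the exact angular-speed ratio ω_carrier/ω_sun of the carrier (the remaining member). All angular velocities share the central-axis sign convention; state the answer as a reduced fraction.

N_ring = 16 + 2·30 = 76
16(ω_s−ω_c) = −76(ω_r−ω_c),  ω_r=0, ω_s=1
16(1−ω_c) = −76(0−ω_c)  ⇒  92ω_c = 16  ⇒  ω_c = 4/23
ω_c/ω_s = 4/23

4/23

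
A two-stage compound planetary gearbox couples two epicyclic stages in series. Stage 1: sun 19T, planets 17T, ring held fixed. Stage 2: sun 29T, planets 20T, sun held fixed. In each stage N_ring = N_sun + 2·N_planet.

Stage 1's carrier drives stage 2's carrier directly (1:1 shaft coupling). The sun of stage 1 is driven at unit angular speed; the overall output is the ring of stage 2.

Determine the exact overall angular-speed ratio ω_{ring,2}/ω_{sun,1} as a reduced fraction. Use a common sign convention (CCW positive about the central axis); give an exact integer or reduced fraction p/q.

931/2484

Stage 1: N_ring = 19 + 2·17 = 53
Stage 1: 19(ω_s−ω_c) = −53(ω_r−ω_c),  ω_r=0, ω_s=1
Stage 1: 19(1−ω_c) = −53(0−ω_c)  ⇒  72ω_c = 19  ⇒  ω_c = 19/72
  ⇒ ω_c¹/ω_s¹ = 19/72
Stage 2: N_ring = 29 + 2·20 = 69
Stage 2: 29(ω_s−ω_c) = −69(ω_r−ω_c),  ω_s=0, ω_c=1
Stage 2: ω_r = 1 − (29/69)(0−1) = 98/69
  ⇒ ω_r²/ω_c² = 98/69
Coupling ω_c² = ω_c¹ ⇒ overall = 19/72 × 98/69 = 931/2484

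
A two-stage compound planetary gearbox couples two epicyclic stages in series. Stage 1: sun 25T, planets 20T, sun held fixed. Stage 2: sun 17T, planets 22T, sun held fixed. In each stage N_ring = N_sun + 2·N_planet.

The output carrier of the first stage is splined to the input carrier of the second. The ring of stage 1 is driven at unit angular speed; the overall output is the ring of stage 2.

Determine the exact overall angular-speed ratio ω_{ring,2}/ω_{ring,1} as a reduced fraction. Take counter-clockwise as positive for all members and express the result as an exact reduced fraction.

Stage 1: N_ring = 25 + 2·20 = 65
Stage 1: 25(ω_s−ω_c) = −65(ω_r−ω_c),  ω_s=0, ω_r=1
Stage 1: 25(0−ω_c) = −65(1−ω_c)  ⇒  90ω_c = 65  ⇒  ω_c = 13/18
  ⇒ ω_c¹/ω_r¹ = 13/18
Stage 2: N_ring = 17 + 2·22 = 61
Stage 2: 17(ω_s−ω_c) = −61(ω_r−ω_c),  ω_s=0, ω_c=1
Stage 2: ω_r = 1 − (17/61)(0−1) = 78/61
  ⇒ ω_r²/ω_c² = 78/61
Coupling ω_c² = ω_c¹ ⇒ overall = 13/18 × 78/61 = 169/183

169/183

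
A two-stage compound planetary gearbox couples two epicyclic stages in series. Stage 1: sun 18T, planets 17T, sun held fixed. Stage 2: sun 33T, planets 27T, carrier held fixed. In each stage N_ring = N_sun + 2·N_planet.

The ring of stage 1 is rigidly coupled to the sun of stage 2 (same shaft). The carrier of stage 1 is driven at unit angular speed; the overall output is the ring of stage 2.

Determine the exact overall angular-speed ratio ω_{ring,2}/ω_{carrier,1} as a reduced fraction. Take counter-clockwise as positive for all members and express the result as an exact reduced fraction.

Stage 1: N_ring = 18 + 2·17 = 52
Stage 1: 18(ω_s−ω_c) = −52(ω_r−ω_c),  ω_s=0, ω_c=1
Stage 1: ω_r = 1 − (18/52)(0−1) = 35/26
  ⇒ ω_r¹/ω_c¹ = 35/26
Stage 2: N_ring = 33 + 2·27 = 87
Stage 2: 33(ω_s−ω_c) = −87(ω_r−ω_c),  ω_c=0, ω_s=1
Stage 2: ω_r = 0 − (33/87)(1−0) = -11/29
  ⇒ ω_r²/ω_s² = -11/29
Coupling ω_s² = ω_r¹ ⇒ overall = 35/26 × -11/29 = -385/754

-385/754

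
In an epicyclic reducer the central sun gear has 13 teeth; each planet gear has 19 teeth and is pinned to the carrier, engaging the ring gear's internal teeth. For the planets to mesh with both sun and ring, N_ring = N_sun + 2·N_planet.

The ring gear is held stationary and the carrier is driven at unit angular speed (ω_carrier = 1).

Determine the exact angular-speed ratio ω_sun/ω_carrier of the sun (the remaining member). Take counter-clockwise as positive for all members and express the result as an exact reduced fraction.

64/13

N_ring = 13 + 2·19 = 51
13(ω_s−ω_c) = −51(ω_r−ω_c),  ω_r=0, ω_c=1
ω_s = 1 − (51/13)(0−1) = 64/13
ω_s/ω_c = 64/13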